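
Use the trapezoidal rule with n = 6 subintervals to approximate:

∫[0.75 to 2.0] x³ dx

f(x) = x³
a = 0.75, b = 2.0, n = 6
h = (b - a)/n = 0.208333

Trapezoidal rule: (h/2)[f(x₀) + 2f(x₁) + 2f(x₂) + ... + f(xₙ)]

x_0 = 0.7500, f(x_0) = 0.421875, coefficient = 1
x_1 = 0.9583, f(x_1) = 0.880136, coefficient = 2
x_2 = 1.1667, f(x_2) = 1.587963, coefficient = 2
x_3 = 1.3750, f(x_3) = 2.599609, coefficient = 2
x_4 = 1.5833, f(x_4) = 3.969329, coefficient = 2
x_5 = 1.7917, f(x_5) = 5.751374, coefficient = 2
x_6 = 2.0000, f(x_6) = 8.000000, coefficient = 1

I ≈ (0.208333/2) × 37.998698 = 3.958198
Exact value: 3.920898
Error: 0.037299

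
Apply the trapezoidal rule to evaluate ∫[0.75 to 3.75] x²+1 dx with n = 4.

f(x) = x²+1
a = 0.75, b = 3.75, n = 4
h = (b - a)/n = 0.750000

Trapezoidal rule: (h/2)[f(x₀) + 2f(x₁) + 2f(x₂) + ... + f(xₙ)]

x_0 = 0.7500, f(x_0) = 1.562500, coefficient = 1
x_1 = 1.5000, f(x_1) = 3.250000, coefficient = 2
x_2 = 2.2500, f(x_2) = 6.062500, coefficient = 2
x_3 = 3.0000, f(x_3) = 10.000000, coefficient = 2
x_4 = 3.7500, f(x_4) = 15.062500, coefficient = 1

I ≈ (0.750000/2) × 55.250000 = 20.718750
Exact value: 20.437500
Error: 0.281250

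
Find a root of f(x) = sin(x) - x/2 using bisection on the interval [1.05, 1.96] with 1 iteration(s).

f(x) = sin(x) - x/2
Initial interval: [1.05, 1.96]

Iteration 1:
  c_1 = (1.050000 + 1.960000)/2 = 1.505000
  f(c_1) = f(1.505000) = 0.245336
  f(a) × f(c) ≥ 0, new interval: [1.505000, 1.960000]

After 1 iteration(s), the approximation is c_1 = 1.505000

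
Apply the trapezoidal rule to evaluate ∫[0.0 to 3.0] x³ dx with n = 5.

f(x) = x³
a = 0.0, b = 3.0, n = 5
h = (b - a)/n = 0.600000

Trapezoidal rule: (h/2)[f(x₀) + 2f(x₁) + 2f(x₂) + ... + f(xₙ)]

x_0 = 0.0000, f(x_0) = 0.000000, coefficient = 1
x_1 = 0.6000, f(x_1) = 0.216000, coefficient = 2
x_2 = 1.2000, f(x_2) = 1.728000, coefficient = 2
x_3 = 1.8000, f(x_3) = 5.832000, coefficient = 2
x_4 = 2.4000, f(x_4) = 13.824000, coefficient = 2
x_5 = 3.0000, f(x_5) = 27.000000, coefficient = 1

I ≈ (0.600000/2) × 70.200000 = 21.060000
Exact value: 20.250000
Error: 0.810000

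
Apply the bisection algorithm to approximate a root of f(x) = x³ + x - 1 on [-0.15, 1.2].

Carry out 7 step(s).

f(x) = x³ + x - 1
Initial interval: [-0.15, 1.2]

Iteration 1:
  c_1 = (-0.150000 + 1.200000)/2 = 0.525000
  f(c_1) = f(0.525000) = -0.330297
  f(a) × f(c) ≥ 0, new interval: [0.525000, 1.200000]
Iteration 2:
  c_2 = (0.525000 + 1.200000)/2 = 0.862500
  f(c_2) = f(0.862500) = 0.504119
  f(a) × f(c) < 0, new interval: [0.525000, 0.862500]
Iteration 3:
  c_3 = (0.525000 + 0.862500)/2 = 0.693750
  f(c_3) = f(0.693750) = 0.027644
  f(a) × f(c) < 0, new interval: [0.525000, 0.693750]
Iteration 4:
  c_4 = (0.525000 + 0.693750)/2 = 0.609375
  f(c_4) = f(0.609375) = -0.164341
  f(a) × f(c) ≥ 0, new interval: [0.609375, 0.693750]
Iteration 5:
  c_5 = (0.609375 + 0.693750)/2 = 0.651563
  f(c_5) = f(0.651563) = -0.071827
  f(a) × f(c) ≥ 0, new interval: [0.651563, 0.693750]
Iteration 6:
  c_6 = (0.651563 + 0.693750)/2 = 0.672656
  f(c_6) = f(0.672656) = -0.022989
  f(a) × f(c) ≥ 0, new interval: [0.672656, 0.693750]
Iteration 7:
  c_7 = (0.672656 + 0.693750)/2 = 0.683203
  f(c_7) = f(0.683203) = 0.002099
  f(a) × f(c) < 0, new interval: [0.672656, 0.683203]

After 7 iteration(s), the approximation is c_7 = 0.683203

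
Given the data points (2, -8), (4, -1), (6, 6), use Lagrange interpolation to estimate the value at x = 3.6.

Lagrange interpolation formula:
P(x) = Σ yᵢ × Lᵢ(x)
where Lᵢ(x) = Π_{j≠i} (x - xⱼ)/(xᵢ - xⱼ)

L_0(3.6) = (3.6 - 4)/(2 - 4) × (3.6 - 6)/(2 - 6) = 0.120000
L_1(3.6) = (3.6 - 2)/(4 - 2) × (3.6 - 6)/(4 - 6) = 0.960000
L_2(3.6) = (3.6 - 2)/(6 - 2) × (3.6 - 4)/(6 - 4) = -0.080000

P(3.6) = (-8)×L_0(3.6) + (-1)×L_1(3.6) + 6×L_2(3.6)
P(3.6) = -2.400000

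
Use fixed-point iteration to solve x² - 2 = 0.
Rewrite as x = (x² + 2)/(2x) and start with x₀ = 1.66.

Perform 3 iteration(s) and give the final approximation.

Equation: x² - 2 = 0
Fixed-point form: x = (x² + 2)/(2x)
x₀ = 1.66

x_1 = g(1.660000) = 1.432410
x_2 = g(1.432410) = 1.414329
x_3 = g(1.414329) = 1.414214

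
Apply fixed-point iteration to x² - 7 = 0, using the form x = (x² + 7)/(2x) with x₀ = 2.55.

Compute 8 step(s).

Equation: x² - 7 = 0
Fixed-point form: x = (x² + 7)/(2x)
x₀ = 2.55

x_1 = g(2.550000) = 2.647549
x_2 = g(2.647549) = 2.645752
x_3 = g(2.645752) = 2.645751
x_4 = g(2.645751) = 2.645751
x_5 = g(2.645751) = 2.645751
x_6 = g(2.645751) = 2.645751
x_7 = g(2.645751) = 2.645751
x_8 = g(2.645751) = 2.645751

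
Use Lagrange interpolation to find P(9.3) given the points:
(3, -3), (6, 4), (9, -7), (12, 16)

Lagrange interpolation formula:
P(x) = Σ yᵢ × Lᵢ(x)
where Lᵢ(x) = Π_{j≠i} (x - xⱼ)/(xᵢ - xⱼ)

L_0(9.3) = (9.3 - 6)/(3 - 6) × (9.3 - 9)/(3 - 9) × (9.3 - 12)/(3 - 12) = 0.016500
L_1(9.3) = (9.3 - 3)/(6 - 3) × (9.3 - 9)/(6 - 9) × (9.3 - 12)/(6 - 12) = -0.094500
L_2(9.3) = (9.3 - 3)/(9 - 3) × (9.3 - 6)/(9 - 6) × (9.3 - 12)/(9 - 12) = 1.039500
L_3(9.3) = (9.3 - 3)/(12 - 3) × (9.3 - 6)/(12 - 6) × (9.3 - 9)/(12 - 9) = 0.038500

P(9.3) = (-3)×L_0(9.3) + 4×L_1(9.3) + (-7)×L_2(9.3) + 16×L_3(9.3)
P(9.3) = -7.088000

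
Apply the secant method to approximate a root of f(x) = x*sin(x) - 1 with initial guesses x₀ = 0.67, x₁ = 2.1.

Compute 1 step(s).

f(x) = x*sin(x) - 1
x₀ = 0.67, x₁ = 2.1

Secant formula: x_{n+1} = x_n - f(x_n)(x_n - x_{n-1})/(f(x_n) - f(x_{n-1}))

Iteration 1:
  f(0.670000) = -0.583939
  f(2.100000) = 0.812740
  x_2 = 2.100000 - 0.812740×(2.100000 - 0.670000)/(0.812740 - (-0.583939))
       = 1.267871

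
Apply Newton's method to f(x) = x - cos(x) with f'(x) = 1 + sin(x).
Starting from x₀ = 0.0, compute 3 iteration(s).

f(x) = x - cos(x)
f'(x) = 1 + sin(x)
x₀ = 0.0

Newton-Raphson formula: x_{n+1} = x_n - f(x_n)/f'(x_n)

Iteration 1:
  f(0.000000) = -1.000000
  f'(0.000000) = 1.000000
  x_1 = 0.000000 - (-1.000000)/1.000000 = 1.000000
Iteration 2:
  f(1.000000) = 0.459698
  f'(1.000000) = 1.841471
  x_2 = 1.000000 - 0.459698/1.841471 = 0.750364
Iteration 3:
  f(0.750364) = 0.018923
  f'(0.750364) = 1.681905
  x_3 = 0.750364 - 0.018923/1.681905 = 0.739113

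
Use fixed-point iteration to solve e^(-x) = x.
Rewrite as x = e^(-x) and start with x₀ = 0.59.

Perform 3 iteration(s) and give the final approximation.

Equation: e^(-x) = x
Fixed-point form: x = e^(-x)
x₀ = 0.59

x_1 = g(0.590000) = 0.554327
x_2 = g(0.554327) = 0.574459
x_3 = g(0.574459) = 0.563010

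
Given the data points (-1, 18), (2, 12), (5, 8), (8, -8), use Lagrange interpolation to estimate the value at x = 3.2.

Lagrange interpolation formula:
P(x) = Σ yᵢ × Lᵢ(x)
where Lᵢ(x) = Π_{j≠i} (x - xⱼ)/(xᵢ - xⱼ)

L_0(3.2) = (3.2 - 2)/(-1 - 2) × (3.2 - 5)/(-1 - 5) × (3.2 - 8)/(-1 - 8) = -0.064000
L_1(3.2) = (3.2 - (-1))/(2 - (-1)) × (3.2 - 5)/(2 - 5) × (3.2 - 8)/(2 - 8) = 0.672000
L_2(3.2) = (3.2 - (-1))/(5 - (-1)) × (3.2 - 2)/(5 - 2) × (3.2 - 8)/(5 - 8) = 0.448000
L_3(3.2) = (3.2 - (-1))/(8 - (-1)) × (3.2 - 2)/(8 - 2) × (3.2 - 5)/(8 - 5) = -0.056000

P(3.2) = 18×L_0(3.2) + 12×L_1(3.2) + 8×L_2(3.2) + (-8)×L_3(3.2)
P(3.2) = 10.944000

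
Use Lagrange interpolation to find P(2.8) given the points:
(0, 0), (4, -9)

Lagrange interpolation formula:
P(x) = Σ yᵢ × Lᵢ(x)
where Lᵢ(x) = Π_{j≠i} (x - xⱼ)/(xᵢ - xⱼ)

L_0(2.8) = (2.8 - 4)/(0 - 4) = 0.300000
L_1(2.8) = (2.8 - 0)/(4 - 0) = 0.700000

P(2.8) = 0×L_0(2.8) + (-9)×L_1(2.8)
P(2.8) = -6.300000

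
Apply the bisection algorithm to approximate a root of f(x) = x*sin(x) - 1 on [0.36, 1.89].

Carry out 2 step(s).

f(x) = x*sin(x) - 1
Initial interval: [0.36, 1.89]

Iteration 1:
  c_1 = (0.360000 + 1.890000)/2 = 1.125000
  f(c_1) = f(1.125000) = 0.015051
  f(a) × f(c) < 0, new interval: [0.360000, 1.125000]
Iteration 2:
  c_2 = (0.360000 + 1.125000)/2 = 0.742500
  f(c_2) = f(0.742500) = -0.497972
  f(a) × f(c) ≥ 0, new interval: [0.742500, 1.125000]

After 2 iteration(s), the approximation is c_2 = 0.742500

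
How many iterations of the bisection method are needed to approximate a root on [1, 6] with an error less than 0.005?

We need (b-a)/2^n ≤ 0.005
(6 - 1)/2^n ≤ 0.005
5/2^n ≤ 0.005
2^n ≥ 1000
n ≥ log₂(1000) = 9.97
n ≥ 10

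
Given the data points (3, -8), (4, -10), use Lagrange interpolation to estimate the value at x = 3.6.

Lagrange interpolation formula:
P(x) = Σ yᵢ × Lᵢ(x)
where Lᵢ(x) = Π_{j≠i} (x - xⱼ)/(xᵢ - xⱼ)

L_0(3.6) = (3.6 - 4)/(3 - 4) = 0.400000
L_1(3.6) = (3.6 - 3)/(4 - 3) = 0.600000

P(3.6) = (-8)×L_0(3.6) + (-10)×L_1(3.6)
P(3.6) = -9.200000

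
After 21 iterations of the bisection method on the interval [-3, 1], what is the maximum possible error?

Bisection error bound: |error| ≤ (b-a)/2^n
|error| ≤ (1 - (-3))/2^21 = 4/2^21
|error| ≤ 0.0000019073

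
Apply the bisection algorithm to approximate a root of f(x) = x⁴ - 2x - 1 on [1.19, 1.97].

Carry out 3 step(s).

f(x) = x⁴ - 2x - 1
Initial interval: [1.19, 1.97]

Iteration 1:
  c_1 = (1.190000 + 1.970000)/2 = 1.580000
  f(c_1) = f(1.580000) = 2.072013
  f(a) × f(c) < 0, new interval: [1.190000, 1.580000]
Iteration 2:
  c_2 = (1.190000 + 1.580000)/2 = 1.385000
  f(c_2) = f(1.385000) = -0.090413
  f(a) × f(c) ≥ 0, new interval: [1.385000, 1.580000]
Iteration 3:
  c_3 = (1.385000 + 1.580000)/2 = 1.482500
  f(c_3) = f(1.482500) = 0.865352
  f(a) × f(c) < 0, new interval: [1.385000, 1.482500]

After 3 iteration(s), the approximation is c_3 = 1.482500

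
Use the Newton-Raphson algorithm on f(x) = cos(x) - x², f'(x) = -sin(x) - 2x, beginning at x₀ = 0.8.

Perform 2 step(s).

f(x) = cos(x) - x²
f'(x) = -sin(x) - 2x
x₀ = 0.8

Newton-Raphson formula: x_{n+1} = x_n - f(x_n)/f'(x_n)

Iteration 1:
  f(0.800000) = 0.056707
  f'(0.800000) = -2.317356
  x_1 = 0.800000 - 0.056707/(-2.317356) = 0.824470
Iteration 2:
  f(0.824470) = -0.000806
  f'(0.824470) = -2.383129
  x_2 = 0.824470 - (-0.000806)/(-2.383129) = 0.824132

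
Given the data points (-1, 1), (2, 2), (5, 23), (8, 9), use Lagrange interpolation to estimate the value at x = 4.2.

Lagrange interpolation formula:
P(x) = Σ yᵢ × Lᵢ(x)
where Lᵢ(x) = Π_{j≠i} (x - xⱼ)/(xᵢ - xⱼ)

L_0(4.2) = (4.2 - 2)/(-1 - 2) × (4.2 - 5)/(-1 - 5) × (4.2 - 8)/(-1 - 8) = -0.041284
L_1(4.2) = (4.2 - (-1))/(2 - (-1)) × (4.2 - 5)/(2 - 5) × (4.2 - 8)/(2 - 8) = 0.292741
L_2(4.2) = (4.2 - (-1))/(5 - (-1)) × (4.2 - 2)/(5 - 2) × (4.2 - 8)/(5 - 8) = 0.805037
L_3(4.2) = (4.2 - (-1))/(8 - (-1)) × (4.2 - 2)/(8 - 2) × (4.2 - 5)/(8 - 5) = -0.056494

P(4.2) = 1×L_0(4.2) + 2×L_1(4.2) + 23×L_2(4.2) + 9×L_3(4.2)
P(4.2) = 18.551605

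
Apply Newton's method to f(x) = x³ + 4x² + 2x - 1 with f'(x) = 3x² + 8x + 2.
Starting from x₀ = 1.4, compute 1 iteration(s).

f(x) = x³ + 4x² + 2x - 1
f'(x) = 3x² + 8x + 2
x₀ = 1.4

Newton-Raphson formula: x_{n+1} = x_n - f(x_n)/f'(x_n)

Iteration 1:
  f(1.400000) = 12.384000
  f'(1.400000) = 19.080000
  x_1 = 1.400000 - 12.384000/19.080000 = 0.750943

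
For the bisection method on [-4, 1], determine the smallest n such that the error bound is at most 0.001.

We need (b-a)/2^n ≤ 0.001
(1 - (-4))/2^n ≤ 0.001
5/2^n ≤ 0.001
2^n ≥ 5000
n ≥ log₂(5000) = 12.29
n ≥ 13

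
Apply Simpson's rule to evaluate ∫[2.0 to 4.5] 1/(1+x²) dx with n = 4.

f(x) = 1/(1+x²)
a = 2.0, b = 4.5, n = 4
h = (b - a)/n = 0.625000

Simpson's rule: (h/3)[f(x₀) + 4f(x₁) + 2f(x₂) + ... + f(xₙ)]

x_0 = 2.0000, f(x_0) = 0.200000, coefficient = 1
x_1 = 2.6250, f(x_1) = 0.126733, coefficient = 4
x_2 = 3.2500, f(x_2) = 0.086486, coefficient = 2
x_3 = 3.8750, f(x_3) = 0.062439, coefficient = 4
x_4 = 4.5000, f(x_4) = 0.047059, coefficient = 1

I ≈ (0.625000/3) × 1.176719 = 0.245150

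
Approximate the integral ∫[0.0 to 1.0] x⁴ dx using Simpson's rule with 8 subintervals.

f(x) = x⁴
a = 0.0, b = 1.0, n = 8
h = (b - a)/n = 0.125000

Simpson's rule: (h/3)[f(x₀) + 4f(x₁) + 2f(x₂) + ... + f(xₙ)]

x_0 = 0.0000, f(x_0) = 0.000000, coefficient = 1
x_1 = 0.1250, f(x_1) = 0.000244, coefficient = 4
x_2 = 0.2500, f(x_2) = 0.003906, coefficient = 2
x_3 = 0.3750, f(x_3) = 0.019775, coefficient = 4
x_4 = 0.5000, f(x_4) = 0.062500, coefficient = 2
x_5 = 0.6250, f(x_5) = 0.152588, coefficient = 4
x_6 = 0.7500, f(x_6) = 0.316406, coefficient = 2
x_7 = 0.8750, f(x_7) = 0.586182, coefficient = 4
x_8 = 1.0000, f(x_8) = 1.000000, coefficient = 1

I ≈ (0.125000/3) × 4.800781 = 0.200033
Exact value: 0.200000
Error: 0.000033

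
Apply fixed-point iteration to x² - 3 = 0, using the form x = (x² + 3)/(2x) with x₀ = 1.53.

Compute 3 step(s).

Equation: x² - 3 = 0
Fixed-point form: x = (x² + 3)/(2x)
x₀ = 1.53

x_1 = g(1.530000) = 1.745392
x_2 = g(1.745392) = 1.732102
x_3 = g(1.732102) = 1.732051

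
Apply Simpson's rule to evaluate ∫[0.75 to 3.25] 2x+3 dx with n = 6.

f(x) = 2x+3
a = 0.75, b = 3.25, n = 6
h = (b - a)/n = 0.416667

Simpson's rule: (h/3)[f(x₀) + 4f(x₁) + 2f(x₂) + ... + f(xₙ)]

x_0 = 0.7500, f(x_0) = 4.500000, coefficient = 1
x_1 = 1.1667, f(x_1) = 5.333333, coefficient = 4
x_2 = 1.5833, f(x_2) = 6.166667, coefficient = 2
x_3 = 2.0000, f(x_3) = 7.000000, coefficient = 4
x_4 = 2.4167, f(x_4) = 7.833333, coefficient = 2
x_5 = 2.8333, f(x_5) = 8.666667, coefficient = 4
x_6 = 3.2500, f(x_6) = 9.500000, coefficient = 1

I ≈ (0.416667/3) × 126.000000 = 17.500000
Exact value: 17.500000
Error: 0.000000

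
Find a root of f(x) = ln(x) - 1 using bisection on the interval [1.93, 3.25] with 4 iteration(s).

f(x) = ln(x) - 1
Initial interval: [1.93, 3.25]

Iteration 1:
  c_1 = (1.930000 + 3.250000)/2 = 2.590000
  f(c_1) = f(2.590000) = -0.048342
  f(a) × f(c) ≥ 0, new interval: [2.590000, 3.250000]
Iteration 2:
  c_2 = (2.590000 + 3.250000)/2 = 2.920000
  f(c_2) = f(2.920000) = 0.071584
  f(a) × f(c) < 0, new interval: [2.590000, 2.920000]
Iteration 3:
  c_3 = (2.590000 + 2.920000)/2 = 2.755000
  f(c_3) = f(2.755000) = 0.013417
  f(a) × f(c) < 0, new interval: [2.590000, 2.755000]
Iteration 4:
  c_4 = (2.590000 + 2.755000)/2 = 2.672500
  f(c_4) = f(2.672500) = -0.016986
  f(a) × f(c) ≥ 0, new interval: [2.672500, 2.755000]

After 4 iteration(s), the approximation is c_4 = 2.672500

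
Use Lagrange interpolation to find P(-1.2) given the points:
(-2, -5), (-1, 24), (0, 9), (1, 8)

Lagrange interpolation formula:
P(x) = Σ yᵢ × Lᵢ(x)
where Lᵢ(x) = Π_{j≠i} (x - xⱼ)/(xᵢ - xⱼ)

L_0(-1.2) = (-1.2 - (-1))/(-2 - (-1)) × (-1.2 - 0)/(-2 - 0) × (-1.2 - 1)/(-2 - 1) = 0.088000
L_1(-1.2) = (-1.2 - (-2))/(-1 - (-2)) × (-1.2 - 0)/(-1 - 0) × (-1.2 - 1)/(-1 - 1) = 1.056000
L_2(-1.2) = (-1.2 - (-2))/(0 - (-2)) × (-1.2 - (-1))/(0 - (-1)) × (-1.2 - 1)/(0 - 1) = -0.176000
L_3(-1.2) = (-1.2 - (-2))/(1 - (-2)) × (-1.2 - (-1))/(1 - (-1)) × (-1.2 - 0)/(1 - 0) = 0.032000

P(-1.2) = (-5)×L_0(-1.2) + 24×L_1(-1.2) + 9×L_2(-1.2) + 8×L_3(-1.2)
P(-1.2) = 23.576000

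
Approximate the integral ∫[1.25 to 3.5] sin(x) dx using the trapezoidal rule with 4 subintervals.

f(x) = sin(x)
a = 1.25, b = 3.5, n = 4
h = (b - a)/n = 0.562500

Trapezoidal rule: (h/2)[f(x₀) + 2f(x₁) + 2f(x₂) + ... + f(xₙ)]

x_0 = 1.2500, f(x_0) = 0.948985, coefficient = 1
x_1 = 1.8125, f(x_1) = 0.970932, coefficient = 2
x_2 = 2.3750, f(x_2) = 0.693685, coefficient = 2
x_3 = 2.9375, f(x_3) = 0.202679, coefficient = 2
x_4 = 3.5000, f(x_4) = -0.350783, coefficient = 1

I ≈ (0.562500/2) × 4.332792 = 1.218598
Exact value: 1.251779
Error: 0.033181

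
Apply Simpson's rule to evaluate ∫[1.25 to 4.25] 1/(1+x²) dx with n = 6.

f(x) = 1/(1+x²)
a = 1.25, b = 4.25, n = 6
h = (b - a)/n = 0.500000

Simpson's rule: (h/3)[f(x₀) + 4f(x₁) + 2f(x₂) + ... + f(xₙ)]

x_0 = 1.2500, f(x_0) = 0.390244, coefficient = 1
x_1 = 1.7500, f(x_1) = 0.246154, coefficient = 4
x_2 = 2.2500, f(x_2) = 0.164948, coefficient = 2
x_3 = 2.7500, f(x_3) = 0.116788, coefficient = 4
x_4 = 3.2500, f(x_4) = 0.086486, coefficient = 2
x_5 = 3.7500, f(x_5) = 0.066390, coefficient = 4
x_6 = 4.2500, f(x_6) = 0.052459, coefficient = 1

I ≈ (0.500000/3) × 2.662902 = 0.443817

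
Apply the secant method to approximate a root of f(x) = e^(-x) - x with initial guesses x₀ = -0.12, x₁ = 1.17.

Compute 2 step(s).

f(x) = e^(-x) - x
x₀ = -0.12, x₁ = 1.17

Secant formula: x_{n+1} = x_n - f(x_n)(x_n - x_{n-1})/(f(x_n) - f(x_{n-1}))

Iteration 1:
  f(-0.120000) = 1.247497
  f(1.170000) = -0.859633
  x_2 = 1.170000 - (-0.859633)×(1.170000 - (-0.120000))/(-0.859633 - 1.247497)
       = 0.643726
Iteration 2:
  f(1.170000) = -0.859633
  f(0.643726) = -0.118395
  x_3 = 0.643726 - (-0.118395)×(0.643726 - 1.170000)/(-0.118395 - (-0.859633))
       = 0.559667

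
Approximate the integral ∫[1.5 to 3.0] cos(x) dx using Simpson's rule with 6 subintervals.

f(x) = cos(x)
a = 1.5, b = 3.0, n = 6
h = (b - a)/n = 0.250000

Simpson's rule: (h/3)[f(x₀) + 4f(x₁) + 2f(x₂) + ... + f(xₙ)]

x_0 = 1.5000, f(x_0) = 0.070737, coefficient = 1
x_1 = 1.7500, f(x_1) = -0.178246, coefficient = 4
x_2 = 2.0000, f(x_2) = -0.416147, coefficient = 2
x_3 = 2.2500, f(x_3) = -0.628174, coefficient = 4
x_4 = 2.5000, f(x_4) = -0.801144, coefficient = 2
x_5 = 2.7500, f(x_5) = -0.924302, coefficient = 4
x_6 = 3.0000, f(x_6) = -0.989992, coefficient = 1

I ≈ (0.250000/3) × -10.276724 = -0.856394
Exact value: -0.856375
Error: 0.000019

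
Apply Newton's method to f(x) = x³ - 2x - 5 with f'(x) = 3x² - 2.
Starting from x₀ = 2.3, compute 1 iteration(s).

f(x) = x³ - 2x - 5
f'(x) = 3x² - 2
x₀ = 2.3

Newton-Raphson formula: x_{n+1} = x_n - f(x_n)/f'(x_n)

Iteration 1:
  f(2.300000) = 2.567000
  f'(2.300000) = 13.870000
  x_1 = 2.300000 - 2.567000/13.870000 = 2.114924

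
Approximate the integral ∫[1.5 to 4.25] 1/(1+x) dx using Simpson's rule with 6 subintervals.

f(x) = 1/(1+x)
a = 1.5, b = 4.25, n = 6
h = (b - a)/n = 0.458333

Simpson's rule: (h/3)[f(x₀) + 4f(x₁) + 2f(x₂) + ... + f(xₙ)]

x_0 = 1.5000, f(x_0) = 0.400000, coefficient = 1
x_1 = 1.9583, f(x_1) = 0.338028, coefficient = 4
x_2 = 2.4167, f(x_2) = 0.292683, coefficient = 2
x_3 = 2.8750, f(x_3) = 0.258065, coefficient = 4
x_4 = 3.3333, f(x_4) = 0.230769, coefficient = 2
x_5 = 3.7917, f(x_5) = 0.208696, coefficient = 4
x_6 = 4.2500, f(x_6) = 0.190476, coefficient = 1

I ≈ (0.458333/3) × 4.856534 = 0.741970
Exact value: 0.741937
Error: 0.000033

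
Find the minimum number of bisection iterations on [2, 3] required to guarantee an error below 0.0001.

We need (b-a)/2^n ≤ 0.0001
(3 - 2)/2^n ≤ 0.0001
1/2^n ≤ 0.0001
2^n ≥ 10000
n ≥ log₂(10000) = 13.29
n ≥ 14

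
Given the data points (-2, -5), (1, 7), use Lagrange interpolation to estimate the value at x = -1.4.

Lagrange interpolation formula:
P(x) = Σ yᵢ × Lᵢ(x)
where Lᵢ(x) = Π_{j≠i} (x - xⱼ)/(xᵢ - xⱼ)

L_0(-1.4) = (-1.4 - 1)/(-2 - 1) = 0.800000
L_1(-1.4) = (-1.4 - (-2))/(1 - (-2)) = 0.200000

P(-1.4) = (-5)×L_0(-1.4) + 7×L_1(-1.4)
P(-1.4) = -2.600000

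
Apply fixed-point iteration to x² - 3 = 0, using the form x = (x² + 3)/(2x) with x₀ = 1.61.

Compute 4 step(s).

Equation: x² - 3 = 0
Fixed-point form: x = (x² + 3)/(2x)
x₀ = 1.61

x_1 = g(1.610000) = 1.736677
x_2 = g(1.736677) = 1.732057
x_3 = g(1.732057) = 1.732051
x_4 = g(1.732051) = 1.732051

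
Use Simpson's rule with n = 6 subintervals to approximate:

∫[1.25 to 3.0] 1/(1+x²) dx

f(x) = 1/(1+x²)
a = 1.25, b = 3.0, n = 6
h = (b - a)/n = 0.291667

Simpson's rule: (h/3)[f(x₀) + 4f(x₁) + 2f(x₂) + ... + f(xₙ)]

x_0 = 1.2500, f(x_0) = 0.390244, coefficient = 1
x_1 = 1.5417, f(x_1) = 0.296144, coefficient = 4
x_2 = 1.8333, f(x_2) = 0.229299, coefficient = 2
x_3 = 2.1250, f(x_3) = 0.181303, coefficient = 4
x_4 = 2.4167, f(x_4) = 0.146193, coefficient = 2
x_5 = 2.7083, f(x_5) = 0.119975, coefficient = 4
x_6 = 3.0000, f(x_6) = 0.100000, coefficient = 1

I ≈ (0.291667/3) × 3.630917 = 0.353006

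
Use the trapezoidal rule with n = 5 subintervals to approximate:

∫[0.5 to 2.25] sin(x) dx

f(x) = sin(x)
a = 0.5, b = 2.25, n = 5
h = (b - a)/n = 0.350000

Trapezoidal rule: (h/2)[f(x₀) + 2f(x₁) + 2f(x₂) + ... + f(xₙ)]

x_0 = 0.5000, f(x_0) = 0.479426, coefficient = 1
x_1 = 0.8500, f(x_1) = 0.751280, coefficient = 2
x_2 = 1.2000, f(x_2) = 0.932039, coefficient = 2
x_3 = 1.5500, f(x_3) = 0.999784, coefficient = 2
x_4 = 1.9000, f(x_4) = 0.946300, coefficient = 2
x_5 = 2.2500, f(x_5) = 0.778073, coefficient = 1

I ≈ (0.350000/2) × 8.516305 = 1.490353
Exact value: 1.505756
Error: 0.015403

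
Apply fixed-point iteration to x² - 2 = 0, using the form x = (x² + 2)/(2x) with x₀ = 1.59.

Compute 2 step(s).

Equation: x² - 2 = 0
Fixed-point form: x = (x² + 2)/(2x)
x₀ = 1.59

x_1 = g(1.590000) = 1.423931
x_2 = g(1.423931) = 1.414247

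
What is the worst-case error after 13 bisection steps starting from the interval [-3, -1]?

Bisection error bound: |error| ≤ (b-a)/2^n
|error| ≤ (-1 - (-3))/2^13 = 2/2^13
|error| ≤ 0.0002441406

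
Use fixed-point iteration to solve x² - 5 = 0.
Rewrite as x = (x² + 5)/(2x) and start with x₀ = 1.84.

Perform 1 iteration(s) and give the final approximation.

Equation: x² - 5 = 0
Fixed-point form: x = (x² + 5)/(2x)
x₀ = 1.84

x_1 = g(1.840000) = 2.278696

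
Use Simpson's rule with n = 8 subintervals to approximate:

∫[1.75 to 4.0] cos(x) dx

f(x) = cos(x)
a = 1.75, b = 4.0, n = 8
h = (b - a)/n = 0.281250

Simpson's rule: (h/3)[f(x₀) + 4f(x₁) + 2f(x₂) + ... + f(xₙ)]

x_0 = 1.7500, f(x_0) = -0.178246, coefficient = 1
x_1 = 2.0312, f(x_1) = -0.444355, coefficient = 4
x_2 = 2.3125, f(x_2) = -0.675545, coefficient = 2
x_3 = 2.5938, f(x_3) = -0.853650, coefficient = 4
x_4 = 2.8750, f(x_4) = -0.964674, coefficient = 2
x_5 = 3.1562, f(x_5) = -0.999893, coefficient = 4
x_6 = 3.4375, f(x_6) = -0.956538, coefficient = 2
x_7 = 3.7188, f(x_7) = -0.838017, coefficient = 4
x_8 = 4.0000, f(x_8) = -0.653644, coefficient = 1

I ≈ (0.281250/3) × -18.569062 = -1.740850
Exact value: -1.740788
Error: 0.000061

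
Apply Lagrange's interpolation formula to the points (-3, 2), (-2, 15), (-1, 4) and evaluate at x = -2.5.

Lagrange interpolation formula:
P(x) = Σ yᵢ × Lᵢ(x)
where Lᵢ(x) = Π_{j≠i} (x - xⱼ)/(xᵢ - xⱼ)

L_0(-2.5) = (-2.5 - (-2))/(-3 - (-2)) × (-2.5 - (-1))/(-3 - (-1)) = 0.375000
L_1(-2.5) = (-2.5 - (-3))/(-2 - (-3)) × (-2.5 - (-1))/(-2 - (-1)) = 0.750000
L_2(-2.5) = (-2.5 - (-3))/(-1 - (-3)) × (-2.5 - (-2))/(-1 - (-2)) = -0.125000

P(-2.5) = 2×L_0(-2.5) + 15×L_1(-2.5) + 4×L_2(-2.5)
P(-2.5) = 11.500000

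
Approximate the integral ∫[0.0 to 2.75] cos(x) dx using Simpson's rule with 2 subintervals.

f(x) = cos(x)
a = 0.0, b = 2.75, n = 2
h = (b - a)/n = 1.375000

Simpson's rule: (h/3)[f(x₀) + 4f(x₁) + 2f(x₂) + ... + f(xₙ)]

x_0 = 0.0000, f(x_0) = 1.000000, coefficient = 1
x_1 = 1.3750, f(x_1) = 0.194548, coefficient = 4
x_2 = 2.7500, f(x_2) = -0.924302, coefficient = 1

I ≈ (1.375000/3) × 0.853888 = 0.391366
Exact value: 0.381661
Error: 0.009705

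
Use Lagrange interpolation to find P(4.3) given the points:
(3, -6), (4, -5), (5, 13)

Lagrange interpolation formula:
P(x) = Σ yᵢ × Lᵢ(x)
where Lᵢ(x) = Π_{j≠i} (x - xⱼ)/(xᵢ - xⱼ)

L_0(4.3) = (4.3 - 4)/(3 - 4) × (4.3 - 5)/(3 - 5) = -0.105000
L_1(4.3) = (4.3 - 3)/(4 - 3) × (4.3 - 5)/(4 - 5) = 0.910000
L_2(4.3) = (4.3 - 3)/(5 - 3) × (4.3 - 4)/(5 - 4) = 0.195000

P(4.3) = (-6)×L_0(4.3) + (-5)×L_1(4.3) + 13×L_2(4.3)
P(4.3) = -1.385000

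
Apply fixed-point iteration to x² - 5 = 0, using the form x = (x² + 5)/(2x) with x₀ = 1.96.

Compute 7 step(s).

Equation: x² - 5 = 0
Fixed-point form: x = (x² + 5)/(2x)
x₀ = 1.96

x_1 = g(1.960000) = 2.255510
x_2 = g(2.255510) = 2.236152
x_3 = g(2.236152) = 2.236068
x_4 = g(2.236068) = 2.236068
x_5 = g(2.236068) = 2.236068
x_6 = g(2.236068) = 2.236068
x_7 = g(2.236068) = 2.236068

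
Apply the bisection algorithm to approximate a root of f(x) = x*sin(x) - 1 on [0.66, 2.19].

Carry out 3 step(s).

f(x) = x*sin(x) - 1
Initial interval: [0.66, 2.19]

Iteration 1:
  c_1 = (0.660000 + 2.190000)/2 = 1.425000
  f(c_1) = f(1.425000) = 0.409882
  f(a) × f(c) < 0, new interval: [0.660000, 1.425000]
Iteration 2:
  c_2 = (0.660000 + 1.425000)/2 = 1.042500
  f(c_2) = f(1.042500) = -0.099627
  f(a) × f(c) ≥ 0, new interval: [1.042500, 1.425000]
Iteration 3:
  c_3 = (1.042500 + 1.425000)/2 = 1.233750
  f(c_3) = f(1.233750) = 0.164334
  f(a) × f(c) < 0, new interval: [1.042500, 1.233750]

After 3 iteration(s), the approximation is c_3 = 1.233750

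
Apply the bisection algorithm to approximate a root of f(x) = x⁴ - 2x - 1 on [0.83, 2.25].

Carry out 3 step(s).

f(x) = x⁴ - 2x - 1
Initial interval: [0.83, 2.25]

Iteration 1:
  c_1 = (0.830000 + 2.250000)/2 = 1.540000
  f(c_1) = f(1.540000) = 1.544487
  f(a) × f(c) < 0, new interval: [0.830000, 1.540000]
Iteration 2:
  c_2 = (0.830000 + 1.540000)/2 = 1.185000
  f(c_2) = f(1.185000) = -1.398152
  f(a) × f(c) ≥ 0, new interval: [1.185000, 1.540000]
Iteration 3:
  c_3 = (1.185000 + 1.540000)/2 = 1.362500
  f(c_3) = f(1.362500) = -0.278756
  f(a) × f(c) ≥ 0, new interval: [1.362500, 1.540000]

After 3 iteration(s), the approximation is c_3 = 1.362500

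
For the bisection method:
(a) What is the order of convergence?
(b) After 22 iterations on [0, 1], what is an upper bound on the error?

(a) Bisection has linear (order 1) convergence; the error is halved each step.

(b) Error bound = (b-a)/2^n = (1 - 0)/2^{22}
    = 1/2^{22}

(a) 1 (linear); (b) error ≤ 2.38e-07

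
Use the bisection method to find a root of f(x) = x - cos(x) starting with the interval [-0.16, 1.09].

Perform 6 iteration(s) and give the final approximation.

f(x) = x - cos(x)
Initial interval: [-0.16, 1.09]

Iteration 1:
  c_1 = (-0.160000 + 1.090000)/2 = 0.465000
  f(c_1) = f(0.465000) = -0.428822
  f(a) × f(c) ≥ 0, new interval: [0.465000, 1.090000]
Iteration 2:
  c_2 = (0.465000 + 1.090000)/2 = 0.777500
  f(c_2) = f(0.777500) = 0.064830
  f(a) × f(c) < 0, new interval: [0.465000, 0.777500]
Iteration 3:
  c_3 = (0.465000 + 0.777500)/2 = 0.621250
  f(c_3) = f(0.621250) = -0.191902
  f(a) × f(c) ≥ 0, new interval: [0.621250, 0.777500]
Iteration 4:
  c_4 = (0.621250 + 0.777500)/2 = 0.699375
  f(c_4) = f(0.699375) = -0.065870
  f(a) × f(c) ≥ 0, new interval: [0.699375, 0.777500]
Iteration 5:
  c_5 = (0.699375 + 0.777500)/2 = 0.738438
  f(c_5) = f(0.738438) = -0.001084
  f(a) × f(c) ≥ 0, new interval: [0.738438, 0.777500]
Iteration 6:
  c_6 = (0.738438 + 0.777500)/2 = 0.757969
  f(c_6) = f(0.757969) = 0.031735
  f(a) × f(c) < 0, new interval: [0.738438, 0.757969]

After 6 iteration(s), the approximation is c_6 = 0.757969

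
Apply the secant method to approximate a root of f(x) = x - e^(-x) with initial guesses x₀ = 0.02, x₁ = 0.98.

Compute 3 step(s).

f(x) = x - e^(-x)
x₀ = 0.02, x₁ = 0.98

Secant formula: x_{n+1} = x_n - f(x_n)(x_n - x_{n-1})/(f(x_n) - f(x_{n-1}))

Iteration 1:
  f(0.020000) = -0.960199
  f(0.980000) = 0.604689
  x_2 = 0.980000 - 0.604689×(0.980000 - 0.020000)/(0.604689 - (-0.960199))
       = 0.609046
Iteration 2:
  f(0.980000) = 0.604689
  f(0.609046) = 0.065176
  x_3 = 0.609046 - 0.065176×(0.609046 - 0.980000)/(0.065176 - 0.604689)
       = 0.564232
Iteration 3:
  f(0.609046) = 0.065176
  f(0.564232) = -0.004564
  x_4 = 0.564232 - (-0.004564)×(0.564232 - 0.609046)/(-0.004564 - 0.065176)
       = 0.567165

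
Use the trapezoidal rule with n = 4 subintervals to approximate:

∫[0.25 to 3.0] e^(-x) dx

f(x) = e^(-x)
a = 0.25, b = 3.0, n = 4
h = (b - a)/n = 0.687500

Trapezoidal rule: (h/2)[f(x₀) + 2f(x₁) + 2f(x₂) + ... + f(xₙ)]

x_0 = 0.2500, f(x_0) = 0.778801, coefficient = 1
x_1 = 0.9375, f(x_1) = 0.391606, coefficient = 2
x_2 = 1.6250, f(x_2) = 0.196912, coefficient = 2
x_3 = 2.3125, f(x_3) = 0.099013, coefficient = 2
x_4 = 3.0000, f(x_4) = 0.049787, coefficient = 1

I ≈ (0.687500/2) × 2.203649 = 0.757504
Exact value: 0.729014
Error: 0.028491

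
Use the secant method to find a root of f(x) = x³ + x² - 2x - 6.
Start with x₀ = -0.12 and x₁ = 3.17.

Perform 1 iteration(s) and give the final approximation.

f(x) = x³ + x² - 2x - 6
x₀ = -0.12, x₁ = 3.17

Secant formula: x_{n+1} = x_n - f(x_n)(x_n - x_{n-1})/(f(x_n) - f(x_{n-1}))

Iteration 1:
  f(-0.120000) = -5.747328
  f(3.170000) = 29.563913
  x_2 = 3.170000 - 29.563913×(3.170000 - (-0.120000))/(29.563913 - (-5.747328))
       = 0.415487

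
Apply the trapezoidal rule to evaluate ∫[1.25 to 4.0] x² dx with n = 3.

f(x) = x²
a = 1.25, b = 4.0, n = 3
h = (b - a)/n = 0.916667

Trapezoidal rule: (h/2)[f(x₀) + 2f(x₁) + 2f(x₂) + ... + f(xₙ)]

x_0 = 1.2500, f(x_0) = 1.562500, coefficient = 1
x_1 = 2.1667, f(x_1) = 4.694444, coefficient = 2
x_2 = 3.0833, f(x_2) = 9.506944, coefficient = 2
x_3 = 4.0000, f(x_3) = 16.000000, coefficient = 1

I ≈ (0.916667/2) × 45.965278 = 21.067419
Exact value: 20.682292
Error: 0.385127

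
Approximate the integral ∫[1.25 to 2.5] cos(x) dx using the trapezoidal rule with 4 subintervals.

f(x) = cos(x)
a = 1.25, b = 2.5, n = 4
h = (b - a)/n = 0.312500

Trapezoidal rule: (h/2)[f(x₀) + 2f(x₁) + 2f(x₂) + ... + f(xₙ)]

x_0 = 1.2500, f(x_0) = 0.315322, coefficient = 1
x_1 = 1.5625, f(x_1) = 0.008296, coefficient = 2
x_2 = 1.8750, f(x_2) = -0.299534, coefficient = 2
x_3 = 2.1875, f(x_3) = -0.578349, coefficient = 2
x_4 = 2.5000, f(x_4) = -0.801144, coefficient = 1

I ≈ (0.312500/2) × -2.224994 = -0.347655
Exact value: -0.350512
Error: 0.002857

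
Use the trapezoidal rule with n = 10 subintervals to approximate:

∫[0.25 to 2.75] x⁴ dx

f(x) = x⁴
a = 0.25, b = 2.75, n = 10
h = (b - a)/n = 0.250000

Trapezoidal rule: (h/2)[f(x₀) + 2f(x₁) + 2f(x₂) + ... + f(xₙ)]

x_0 = 0.2500, f(x_0) = 0.003906, coefficient = 1
x_1 = 0.5000, f(x_1) = 0.062500, coefficient = 2
x_2 = 0.7500, f(x_2) = 0.316406, coefficient = 2
x_3 = 1.0000, f(x_3) = 1.000000, coefficient = 2
x_4 = 1.2500, f(x_4) = 2.441406, coefficient = 2
x_5 = 1.5000, f(x_5) = 5.062500, coefficient = 2
x_6 = 1.7500, f(x_6) = 9.378906, coefficient = 2
x_7 = 2.0000, f(x_7) = 16.000000, coefficient = 2
x_8 = 2.2500, f(x_8) = 25.628906, coefficient = 2
x_9 = 2.5000, f(x_9) = 39.062500, coefficient = 2
x_10 = 2.7500, f(x_10) = 57.191406, coefficient = 1

I ≈ (0.250000/2) × 255.101562 = 31.887695
Exact value: 31.455078
Error: 0.432617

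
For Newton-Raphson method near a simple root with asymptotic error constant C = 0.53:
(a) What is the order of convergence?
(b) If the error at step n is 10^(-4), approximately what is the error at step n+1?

(a) Newton-Raphson has quadratic (order 2) convergence near simple roots.
    This means |e_{n+1}| ≈ C|e_n|².

(b) With |e_n| = 10^(-4) and C = 0.53:
    |e_{n+1}| ≈ 0.53 × (10^(-4))² = 0.53 × 10^(-8)

(a) 2 (quadratic); (b) |e_{n+1}| ≈ 5.300e-09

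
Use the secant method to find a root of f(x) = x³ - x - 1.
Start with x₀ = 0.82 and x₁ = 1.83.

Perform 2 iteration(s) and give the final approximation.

f(x) = x³ - x - 1
x₀ = 0.82, x₁ = 1.83

Secant formula: x_{n+1} = x_n - f(x_n)(x_n - x_{n-1})/(f(x_n) - f(x_{n-1}))

Iteration 1:
  f(0.820000) = -1.268632
  f(1.830000) = 3.298487
  x_2 = 1.830000 - 3.298487×(1.830000 - 0.820000)/(3.298487 - (-1.268632))
       = 1.100553
Iteration 2:
  f(1.830000) = 3.298487
  f(1.100553) = -0.767545
  x_3 = 1.100553 - (-0.767545)×(1.100553 - 1.830000)/(-0.767545 - 3.298487)
       = 1.238251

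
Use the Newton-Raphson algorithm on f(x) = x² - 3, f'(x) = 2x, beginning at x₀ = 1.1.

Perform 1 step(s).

f(x) = x² - 3
f'(x) = 2x
x₀ = 1.1

Newton-Raphson formula: x_{n+1} = x_n - f(x_n)/f'(x_n)

Iteration 1:
  f(1.100000) = -1.790000
  f'(1.100000) = 2.200000
  x_1 = 1.100000 - (-1.790000)/2.200000 = 1.913636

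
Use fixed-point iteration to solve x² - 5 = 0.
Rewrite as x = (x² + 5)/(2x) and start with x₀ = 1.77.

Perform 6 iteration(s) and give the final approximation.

Equation: x² - 5 = 0
Fixed-point form: x = (x² + 5)/(2x)
x₀ = 1.77

x_1 = g(1.770000) = 2.297429
x_2 = g(2.297429) = 2.236887
x_3 = g(2.236887) = 2.236068
x_4 = g(2.236068) = 2.236068
x_5 = g(2.236068) = 2.236068
x_6 = g(2.236068) = 2.236068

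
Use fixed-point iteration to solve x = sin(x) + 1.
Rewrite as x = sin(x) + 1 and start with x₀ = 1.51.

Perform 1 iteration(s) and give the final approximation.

Equation: x = sin(x) + 1
Fixed-point form: x = sin(x) + 1
x₀ = 1.51

x_1 = g(1.510000) = 1.998152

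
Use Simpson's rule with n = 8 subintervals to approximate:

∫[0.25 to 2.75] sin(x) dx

f(x) = sin(x)
a = 0.25, b = 2.75, n = 8
h = (b - a)/n = 0.312500

Simpson's rule: (h/3)[f(x₀) + 4f(x₁) + 2f(x₂) + ... + f(xₙ)]

x_0 = 0.2500, f(x_0) = 0.247404, coefficient = 1
x_1 = 0.5625, f(x_1) = 0.533303, coefficient = 4
x_2 = 0.8750, f(x_2) = 0.767544, coefficient = 2
x_3 = 1.1875, f(x_3) = 0.927437, coefficient = 4
x_4 = 1.5000, f(x_4) = 0.997495, coefficient = 2
x_5 = 1.8125, f(x_5) = 0.970932, coefficient = 4
x_6 = 2.1250, f(x_6) = 0.850320, coefficient = 2
x_7 = 2.4375, f(x_7) = 0.647343, coefficient = 4
x_8 = 2.7500, f(x_8) = 0.381661, coefficient = 1

I ≈ (0.312500/3) × 18.175836 = 1.893316
Exact value: 1.893215
Error: 0.000101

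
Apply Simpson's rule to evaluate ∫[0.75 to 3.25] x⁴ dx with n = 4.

f(x) = x⁴
a = 0.75, b = 3.25, n = 4
h = (b - a)/n = 0.625000

Simpson's rule: (h/3)[f(x₀) + 4f(x₁) + 2f(x₂) + ... + f(xₙ)]

x_0 = 0.7500, f(x_0) = 0.316406, coefficient = 1
x_1 = 1.3750, f(x_1) = 3.574463, coefficient = 4
x_2 = 2.0000, f(x_2) = 16.000000, coefficient = 2
x_3 = 2.6250, f(x_3) = 47.480713, coefficient = 4
x_4 = 3.2500, f(x_4) = 111.566406, coefficient = 1

I ≈ (0.625000/3) × 348.103516 = 72.521566
Exact value: 72.470703
Error: 0.050863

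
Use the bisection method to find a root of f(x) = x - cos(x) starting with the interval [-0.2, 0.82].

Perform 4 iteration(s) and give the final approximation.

f(x) = x - cos(x)
Initial interval: [-0.2, 0.82]

Iteration 1:
  c_1 = (-0.200000 + 0.820000)/2 = 0.310000
  f(c_1) = f(0.310000) = -0.642334
  f(a) × f(c) ≥ 0, new interval: [0.310000, 0.820000]
Iteration 2:
  c_2 = (0.310000 + 0.820000)/2 = 0.565000
  f(c_2) = f(0.565000) = -0.279589
  f(a) × f(c) ≥ 0, new interval: [0.565000, 0.820000]
Iteration 3:
  c_3 = (0.565000 + 0.820000)/2 = 0.692500
  f(c_3) = f(0.692500) = -0.077152
  f(a) × f(c) ≥ 0, new interval: [0.692500, 0.820000]
Iteration 4:
  c_4 = (0.692500 + 0.820000)/2 = 0.756250
  f(c_4) = f(0.756250) = 0.028836
  f(a) × f(c) < 0, new interval: [0.692500, 0.756250]

After 4 iteration(s), the approximation is c_4 = 0.756250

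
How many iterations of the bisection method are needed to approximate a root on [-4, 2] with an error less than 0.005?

We need (b-a)/2^n ≤ 0.005
(2 - (-4))/2^n ≤ 0.005
6/2^n ≤ 0.005
2^n ≥ 1200
n ≥ log₂(1200) = 10.23
n ≥ 11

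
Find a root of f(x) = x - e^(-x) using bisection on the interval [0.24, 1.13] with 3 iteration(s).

f(x) = x - e^(-x)
Initial interval: [0.24, 1.13]

Iteration 1:
  c_1 = (0.240000 + 1.130000)/2 = 0.685000
  f(c_1) = f(0.685000) = 0.180910
  f(a) × f(c) < 0, new interval: [0.240000, 0.685000]
Iteration 2:
  c_2 = (0.240000 + 0.685000)/2 = 0.462500
  f(c_2) = f(0.462500) = -0.167207
  f(a) × f(c) ≥ 0, new interval: [0.462500, 0.685000]
Iteration 3:
  c_3 = (0.462500 + 0.685000)/2 = 0.573750
  f(c_3) = f(0.573750) = 0.010341
  f(a) × f(c) < 0, new interval: [0.462500, 0.573750]

After 3 iteration(s), the approximation is c_3 = 0.573750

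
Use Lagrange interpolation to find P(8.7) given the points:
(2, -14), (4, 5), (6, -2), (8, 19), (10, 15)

Lagrange interpolation formula:
P(x) = Σ yᵢ × Lᵢ(x)
where Lᵢ(x) = Π_{j≠i} (x - xⱼ)/(xᵢ - xⱼ)

L_0(8.7) = (8.7 - 4)/(2 - 4) × (8.7 - 6)/(2 - 6) × (8.7 - 8)/(2 - 8) × (8.7 - 10)/(2 - 10) = -0.030073
L_1(8.7) = (8.7 - 2)/(4 - 2) × (8.7 - 6)/(4 - 6) × (8.7 - 8)/(4 - 8) × (8.7 - 10)/(4 - 10) = 0.171478
L_2(8.7) = (8.7 - 2)/(6 - 2) × (8.7 - 4)/(6 - 4) × (8.7 - 8)/(6 - 8) × (8.7 - 10)/(6 - 10) = -0.447748
L_3(8.7) = (8.7 - 2)/(8 - 2) × (8.7 - 4)/(8 - 4) × (8.7 - 6)/(8 - 6) × (8.7 - 10)/(8 - 10) = 1.151353
L_4(8.7) = (8.7 - 2)/(10 - 2) × (8.7 - 4)/(10 - 4) × (8.7 - 6)/(10 - 6) × (8.7 - 8)/(10 - 8) = 0.154990

P(8.7) = (-14)×L_0(8.7) + 5×L_1(8.7) + (-2)×L_2(8.7) + 19×L_3(8.7) + 15×L_4(8.7)
P(8.7) = 26.374462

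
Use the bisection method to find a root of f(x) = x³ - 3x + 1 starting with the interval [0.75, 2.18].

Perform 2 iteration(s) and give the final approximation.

f(x) = x³ - 3x + 1
Initial interval: [0.75, 2.18]

Iteration 1:
  c_1 = (0.750000 + 2.180000)/2 = 1.465000
  f(c_1) = f(1.465000) = -0.250780
  f(a) × f(c) ≥ 0, new interval: [1.465000, 2.180000]
Iteration 2:
  c_2 = (1.465000 + 2.180000)/2 = 1.822500
  f(c_2) = f(1.822500) = 1.585945
  f(a) × f(c) < 0, new interval: [1.465000, 1.822500]

After 2 iteration(s), the approximation is c_2 = 1.822500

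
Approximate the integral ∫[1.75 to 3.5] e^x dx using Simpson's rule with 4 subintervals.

f(x) = e^x
a = 1.75, b = 3.5, n = 4
h = (b - a)/n = 0.437500

Simpson's rule: (h/3)[f(x₀) + 4f(x₁) + 2f(x₂) + ... + f(xₙ)]

x_0 = 1.7500, f(x_0) = 5.754603, coefficient = 1
x_1 = 2.1875, f(x_1) = 8.912903, coefficient = 4
x_2 = 2.6250, f(x_2) = 13.804574, coefficient = 2
x_3 = 3.0625, f(x_3) = 21.380943, coefficient = 4
x_4 = 3.5000, f(x_4) = 33.115452, coefficient = 1

I ≈ (0.437500/3) × 187.654586 = 27.366294
Exact value: 27.360849
Error: 0.005445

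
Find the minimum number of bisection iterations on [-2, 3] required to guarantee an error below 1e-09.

We need (b-a)/2^n ≤ 1e-09
(3 - (-2))/2^n ≤ 1e-09
5/2^n ≤ 1e-09
2^n ≥ 5000000000
n ≥ log₂(5000000000) = 32.22
n ≥ 33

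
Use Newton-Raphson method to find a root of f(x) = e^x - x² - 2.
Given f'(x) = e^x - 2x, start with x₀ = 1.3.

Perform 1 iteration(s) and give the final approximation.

f(x) = e^x - x² - 2
f'(x) = e^x - 2x
x₀ = 1.3

Newton-Raphson formula: x_{n+1} = x_n - f(x_n)/f'(x_n)

Iteration 1:
  f(1.300000) = -0.020703
  f'(1.300000) = 1.069297
  x_1 = 1.300000 - (-0.020703)/1.069297 = 1.319362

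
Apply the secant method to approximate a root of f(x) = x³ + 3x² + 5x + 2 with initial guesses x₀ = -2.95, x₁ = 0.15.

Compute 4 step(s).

f(x) = x³ + 3x² + 5x + 2
x₀ = -2.95, x₁ = 0.15

Secant formula: x_{n+1} = x_n - f(x_n)(x_n - x_{n-1})/(f(x_n) - f(x_{n-1}))

Iteration 1:
  f(-2.950000) = -12.314875
  f(0.150000) = 2.820875
  x_2 = 0.150000 - 2.820875×(0.150000 - (-2.950000))/(2.820875 - (-12.314875))
       = -0.427752
Iteration 2:
  f(0.150000) = 2.820875
  f(-0.427752) = 0.331888
  x_3 = -0.427752 - 0.331888×(-0.427752 - 0.150000)/(0.331888 - 2.820875)
       = -0.504791
Iteration 3:
  f(-0.427752) = 0.331888
  f(-0.504791) = 0.111858
  x_4 = -0.504791 - 0.111858×(-0.504791 - (-0.427752))/(0.111858 - 0.331888)
       = -0.543956
Iteration 4:
  f(-0.504791) = 0.111858
  f(-0.543956) = 0.006934
  x_5 = -0.543956 - 0.006934×(-0.543956 - (-0.504791))/(0.006934 - 0.111858)
       = -0.546544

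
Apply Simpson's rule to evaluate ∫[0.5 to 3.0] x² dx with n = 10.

f(x) = x²
a = 0.5, b = 3.0, n = 10
h = (b - a)/n = 0.250000

Simpson's rule: (h/3)[f(x₀) + 4f(x₁) + 2f(x₂) + ... + f(xₙ)]

x_0 = 0.5000, f(x_0) = 0.250000, coefficient = 1
x_1 = 0.7500, f(x_1) = 0.562500, coefficient = 4
x_2 = 1.0000, f(x_2) = 1.000000, coefficient = 2
x_3 = 1.2500, f(x_3) = 1.562500, coefficient = 4
x_4 = 1.5000, f(x_4) = 2.250000, coefficient = 2
x_5 = 1.7500, f(x_5) = 3.062500, coefficient = 4
x_6 = 2.0000, f(x_6) = 4.000000, coefficient = 2
x_7 = 2.2500, f(x_7) = 5.062500, coefficient = 4
x_8 = 2.5000, f(x_8) = 6.250000, coefficient = 2
x_9 = 2.7500, f(x_9) = 7.562500, coefficient = 4
x_10 = 3.0000, f(x_10) = 9.000000, coefficient = 1

I ≈ (0.250000/3) × 107.500000 = 8.958333
Exact value: 8.958333
Error: 0.000000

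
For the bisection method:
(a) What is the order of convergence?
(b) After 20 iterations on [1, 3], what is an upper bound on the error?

(a) Bisection has linear (order 1) convergence; the error is halved each step.

(b) Error bound = (b-a)/2^n = (3 - 1)/2^{20}
    = 2/2^{20}

(a) 1 (linear); (b) error ≤ 1.91e-06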